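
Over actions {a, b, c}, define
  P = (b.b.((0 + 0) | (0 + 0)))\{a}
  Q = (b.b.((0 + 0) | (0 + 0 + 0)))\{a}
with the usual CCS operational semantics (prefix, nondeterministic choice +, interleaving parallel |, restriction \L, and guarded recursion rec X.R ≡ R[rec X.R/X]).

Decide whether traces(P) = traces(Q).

Reachable graph of P (3 states):
  s0 = (b.b.((0 + 0) | (0 + 0)))\{a} | --b--▸ s1
  s1 = (b.((0 + 0) | (0 + 0)))\{a} | --b--▸ s2
  s2 = ((0 + 0) | (0 + 0))\{a} | deadlocked
Reachable graph of Q (3 states):
  t0 = (b.b.((0 + 0) | (0 + 0 + 0)))\{a} | --b--▸ t1
  t1 = (b.((0 + 0) | (0 + 0 + 0)))\{a} | --b--▸ t2
  t2 = ((0 + 0) | (0 + 0 + 0))\{a} | deadlocked
Partition-refinement fixed point:
  B0 = {s0, t0}
  B1 = {s1, t1}
  B2 = {s2, t2}
s0 ∈ B0, t0 ∈ B0 → same block
Bisimilar ⇒ trace-equivalent.

YES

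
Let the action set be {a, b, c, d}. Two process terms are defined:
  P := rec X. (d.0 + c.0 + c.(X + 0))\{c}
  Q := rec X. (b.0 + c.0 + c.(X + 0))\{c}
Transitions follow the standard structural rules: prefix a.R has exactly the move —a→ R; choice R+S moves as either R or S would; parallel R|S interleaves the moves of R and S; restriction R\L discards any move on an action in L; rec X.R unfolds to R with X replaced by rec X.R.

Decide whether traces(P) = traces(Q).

P's transition system — 2 states:
  m0 = rec X. (d.0 + c.0 + c.(X + 0))\{c} → ··d··> m1
  m1 = 0\{c} → (no moves)
Q's transition system — 2 states:
  n0 = rec X. (b.0 + c.0 + c.(X + 0))\{c} → ··b··> n1
  n1 = 0\{c} → (no moves)
Run σ = ⟨d⟩ on P: start {m0}
  step 1 (d): {m1}
  P completes σ.
Run σ = ⟨d⟩ on Q: start {n0}
  step 1 (d): ∅ (Q stuck)

trace-distinct — witness ⟨d⟩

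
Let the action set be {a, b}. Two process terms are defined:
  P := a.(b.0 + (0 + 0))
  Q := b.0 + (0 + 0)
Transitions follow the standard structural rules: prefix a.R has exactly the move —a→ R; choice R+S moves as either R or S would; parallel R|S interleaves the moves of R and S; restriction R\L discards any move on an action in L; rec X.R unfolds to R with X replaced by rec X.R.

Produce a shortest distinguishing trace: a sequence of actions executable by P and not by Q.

a

Reachable graph of P (3 states):
  s0 = a.(b.0 + (0 + 0)) has moves =a=> s1
  s1 = b.0 + (0 + 0) has moves =b=> s2
  s2 = 0 has moves deadlocked
Reachable graph of Q (2 states):
  t0 = b.0 + (0 + 0) has moves =b=> t1
  t1 = 0 has moves deadlocked
Run σ = ⟨a⟩ on P: start {s0}
  step 1 (a): {s1}
  — P admits the full trace.
Run σ = ⟨a⟩ on Q: start {t0}
  step 1 (a): ∅ (Q stuck)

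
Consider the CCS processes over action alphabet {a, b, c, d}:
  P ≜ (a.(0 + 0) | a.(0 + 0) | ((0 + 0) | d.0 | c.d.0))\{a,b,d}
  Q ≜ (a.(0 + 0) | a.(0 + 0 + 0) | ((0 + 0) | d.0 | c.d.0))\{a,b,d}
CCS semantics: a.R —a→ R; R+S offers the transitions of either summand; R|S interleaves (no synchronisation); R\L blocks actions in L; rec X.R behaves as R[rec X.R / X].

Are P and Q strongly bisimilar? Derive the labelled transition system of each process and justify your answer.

P's transition system — 2 states:
  m0 = (a.(0 + 0) | a.(0 + 0) | ((0 + 0) | d.0 | c.d.0))\{a,b,d} ⊢ =c=> m1
  m1 = (a.(0 + 0) | a.(0 + 0) | ((0 + 0) | d.0 | d.0))\{a,b,d} ⊢ stopped
Q's transition system — 2 states:
  n0 = (a.(0 + 0) | a.(0 + 0 + 0) | ((0 + 0) | d.0 | c.d.0))\{a,b,d} ⊢ =c=> n1
  n1 = (a.(0 + 0) | a.(0 + 0 + 0) | ((0 + 0) | d.0 | d.0))\{a,b,d} ⊢ stopped
Partition-refinement fixed point:
  B0 = {m0, n0}
  B1 = {m1, n1}
m0 ∈ B0, n0 ∈ B0 → same block

bisimilar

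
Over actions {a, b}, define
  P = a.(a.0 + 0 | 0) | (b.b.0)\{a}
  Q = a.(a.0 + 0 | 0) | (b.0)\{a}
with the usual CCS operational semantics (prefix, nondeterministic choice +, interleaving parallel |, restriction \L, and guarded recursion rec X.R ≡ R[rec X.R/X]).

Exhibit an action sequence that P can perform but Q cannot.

bb

Reachable graph of P (9 states):
  p0 = a.(a.0 + 0 | 0) | (b.b.0)\{a} → ··a··> p1, ··b··> p2
  p1 = (a.0 + 0 | 0) | (b.b.0)\{a} → ··a··> p3, ··b··> p4
  p2 = a.(a.0 + 0 | 0) | (b.0)\{a} → ··a··> p4, ··b··> p5
  p3 = 0 | (b.b.0)\{a} → ··b··> p6
  p4 = (a.0 + 0 | 0) | (b.0)\{a} → ··a··> p6, ··b··> p7
  p5 = a.(a.0 + 0 | 0) | 0\{a} → ··a··> p7
  p6 = 0 | (b.0)\{a} → ··b··> p8
  p7 = (a.0 + 0 | 0) | 0\{a} → ··a··> p8
  p8 = 0 | 0\{a} → (no moves)
Reachable graph of Q (6 states):
  q0 = a.(a.0 + 0 | 0) | (b.0)\{a} → ··a··> q1, ··b··> q2
  q1 = (a.0 + 0 | 0) | (b.0)\{a} → ··a··> q3, ··b··> q4
  q2 = a.(a.0 + 0 | 0) | 0\{a} → ··a··> q4
  q3 = 0 | (b.0)\{a} → ··b··> q5
  q4 = (a.0 + 0 | 0) | 0\{a} → ··a··> q5
  q5 = 0 | 0\{a} → (no moves)
Executing bb from P (initial set {p0}):
  step 1 (b): {p2}
  step 2 (b): {p5}
  ✓ P
Executing bb from Q (initial set {q0}):
  step 1 (b): {q2}
  step 2 (b): no successor for Q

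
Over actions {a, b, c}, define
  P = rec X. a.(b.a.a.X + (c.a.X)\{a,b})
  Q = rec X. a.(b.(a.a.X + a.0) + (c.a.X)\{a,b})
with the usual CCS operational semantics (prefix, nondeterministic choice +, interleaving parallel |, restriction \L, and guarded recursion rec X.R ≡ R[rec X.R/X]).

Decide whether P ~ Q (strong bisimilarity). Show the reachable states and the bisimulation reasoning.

P ≁ Q

LTS(P): 5 reachable states
  p0 = rec X. a.(b.a.a.X + (c.a.X)\{a,b}) :: ··a··> p1
  p1 = b.a.a.(rec X. a.(b.a.a.X + (c.a.X)\{a,b})) + (c.a.(rec X. a.(b.a.a.X + (c.a.X)\{a,b})))\{a,b} :: ··b··> p2, ··c··> p3
  p2 = a.a.(rec X. a.(b.a.a.X + (c.a.X)\{a,b})) :: ··a··> p4
  p3 = (a.(rec X. a.(b.a.a.X + (c.a.X)\{a,b})))\{a,b} :: stopped
  p4 = a.(rec X. a.(b.a.a.X + (c.a.X)\{a,b})) :: ··a··> p0
LTS(Q): 6 reachable states
  q0 = rec X. a.(b.(a.a.X + a.0) + (c.a.X)\{a,b}) :: ··a··> q1
  q1 = b.(a.a.(rec X. a.(b.(a.a.X + a.0) + (c.a.X)\{a,b})) + a.0) + (c.a.(rec X. a.(b.(a.a.X + a.0) + (c.a.X)\{a,b})))\{a,b} :: ··b··> q2, ··c··> q3
  q2 = a.a.(rec X. a.(b.(a.a.X + a.0) + (c.a.X)\{a,b})) + a.0 :: ··a··> q4, ··a··> q5
  q3 = (a.(rec X. a.(b.(a.a.X + a.0) + (c.a.X)\{a,b})))\{a,b} :: stopped
  q4 = 0 :: stopped
  q5 = a.(rec X. a.(b.(a.a.X + a.0) + (c.a.X)\{a,b})) :: ··a··> q0
Coarsest stable partition (strong bisimilarity classes):
  B0 = {p0}
  B1 = {p1}
  B2 = {p3, q3, q4}
  B3 = {p2}
  B4 = {p4}
  B5 = {q0}
  B6 = {q1}
  B7 = {q2}
  B8 = {q5}
p0 ∈ B0, q0 ∈ B5 → different blocks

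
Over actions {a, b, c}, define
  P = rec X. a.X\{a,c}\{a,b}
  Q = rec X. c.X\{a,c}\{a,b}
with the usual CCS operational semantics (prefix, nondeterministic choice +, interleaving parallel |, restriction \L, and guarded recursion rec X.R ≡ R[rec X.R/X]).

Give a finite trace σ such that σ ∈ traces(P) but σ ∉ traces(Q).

a

P's transition system — 2 states:
  s0 = rec X. a.X\{a,c}\{a,b} | —a→ s1
  s1 = (rec X. a.X\{a,c}\{a,b})\{a,c}\{a,b} | deadlocked
Q's transition system — 2 states:
  t0 = rec X. c.X\{a,c}\{a,b} | —c→ t1
  t1 = (rec X. c.X\{a,c}\{a,b})\{a,c}\{a,b} | deadlocked
Run σ = ⟨a⟩ on P: start {s0}
  after a @ step 1: {s1}
  — P admits the full trace.
Run σ = ⟨a⟩ on Q: start {t0}
  after a @ step 1: ∅  — Q cannot continue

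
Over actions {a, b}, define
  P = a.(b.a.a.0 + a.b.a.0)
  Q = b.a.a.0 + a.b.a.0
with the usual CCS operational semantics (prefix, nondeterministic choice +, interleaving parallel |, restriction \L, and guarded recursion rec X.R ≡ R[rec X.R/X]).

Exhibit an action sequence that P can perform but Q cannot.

Reachable graph of P (6 states):
  s0 = a.(b.a.a.0 + a.b.a.0) has moves -a-> s1
  s1 = b.a.a.0 + a.b.a.0 has moves -a-> s2, -b-> s3
  s2 = b.a.0 has moves -b-> s4
  s3 = a.a.0 has moves -a-> s4
  s4 = a.0 has moves -a-> s5
  s5 = 0 has moves stopped
Reachable graph of Q (5 states):
  t0 = b.a.a.0 + a.b.a.0 has moves -a-> t1, -b-> t2
  t1 = b.a.0 has moves -b-> t3
  t2 = a.a.0 has moves -a-> t3
  t3 = a.0 has moves -a-> t4
  t4 = 0 has moves stopped
Executing aa from P (initial set {s0}):
  after a @ step 1: {s1}
  after a @ step 2: {s2}
  — P admits the full trace.
Executing aa from Q (initial set {t0}):
  after a @ step 1: {t1}
  after a @ step 2: no successor for Q

aa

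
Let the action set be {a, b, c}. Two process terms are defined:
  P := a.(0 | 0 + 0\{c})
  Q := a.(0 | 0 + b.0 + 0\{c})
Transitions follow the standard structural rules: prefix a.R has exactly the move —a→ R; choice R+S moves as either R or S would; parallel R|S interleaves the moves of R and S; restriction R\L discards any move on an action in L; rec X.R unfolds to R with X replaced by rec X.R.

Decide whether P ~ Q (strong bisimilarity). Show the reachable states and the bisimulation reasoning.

P's transition system — 2 states:
  s0 = a.(0 | 0 + 0\{c}) → —a→ s1
  s1 = 0 | 0 + 0\{c} → (no moves)
Q's transition system — 3 states:
  t0 = a.(0 | 0 + b.0 + 0\{c}) → —a→ t1
  t1 = 0 | 0 + b.0 + 0\{c} → —b→ t2
  t2 = 0 → (no moves)
Bisimilarity quotient blocks:
  B0 = {s0}
  B1 = {s1, t2}
  B2 = {t0}
  B3 = {t1}
s0 ∈ B0, t0 ∈ B2 → different blocks

NO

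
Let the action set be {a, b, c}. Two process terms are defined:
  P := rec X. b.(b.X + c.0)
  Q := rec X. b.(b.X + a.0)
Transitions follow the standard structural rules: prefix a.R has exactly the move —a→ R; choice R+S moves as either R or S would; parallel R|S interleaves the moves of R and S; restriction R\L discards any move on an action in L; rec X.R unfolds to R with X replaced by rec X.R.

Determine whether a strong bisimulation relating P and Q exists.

P ≁ Q

Reachable graph of P (3 states):
  s0 = rec X. b.(b.X + c.0) :: =b=> s1
  s1 = b.(rec X. b.(b.X + c.0)) + c.0 :: =b=> s0, =c=> s2
  s2 = 0 :: stopped
Reachable graph of Q (3 states):
  t0 = rec X. b.(b.X + a.0) :: =b=> t1
  t1 = b.(rec X. b.(b.X + a.0)) + a.0 :: =a=> t2, =b=> t0
  t2 = 0 :: stopped
Bisimilarity quotient blocks:
  B0 = {s0}
  B1 = {s1}
  B2 = {s2, t2}
  B3 = {t0}
  B4 = {t1}
s0 ∈ B0, t0 ∈ B3 → different blocks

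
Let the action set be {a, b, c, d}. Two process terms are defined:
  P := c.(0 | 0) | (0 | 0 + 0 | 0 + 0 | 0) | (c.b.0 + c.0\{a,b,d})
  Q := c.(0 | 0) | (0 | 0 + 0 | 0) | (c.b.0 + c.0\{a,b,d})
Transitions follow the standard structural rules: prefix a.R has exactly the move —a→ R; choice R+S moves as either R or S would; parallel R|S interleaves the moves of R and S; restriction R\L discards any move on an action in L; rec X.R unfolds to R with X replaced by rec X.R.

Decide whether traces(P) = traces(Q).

P's transition system — 8 states:
  p0 = c.(0 | 0) | (0 | 0 + 0 | 0 + 0 | 0) | (c.b.0 + c.0\{a,b,d}) :: -c-> p1, -c-> p2, -c-> p3
  p1 = 0 | 0 | (0 | 0 + 0 | 0 + 0 | 0) | (c.b.0 + c.0\{a,b,d}) :: -c-> p4, -c-> p5
  p2 = c.(0 | 0) | (0 | 0 + 0 | 0 + 0 | 0) | 0\{a,b,d} :: -c-> p4
  p3 = c.(0 | 0) | (0 | 0 + 0 | 0 + 0 | 0) | b.0 :: -b-> p6, -c-> p5
  p4 = 0 | 0 | (0 | 0 + 0 | 0 + 0 | 0) | 0\{a,b,d} :: ∅
  p5 = 0 | 0 | (0 | 0 + 0 | 0 + 0 | 0) | b.0 :: -b-> p7
  p6 = c.(0 | 0) | (0 | 0 + 0 | 0 + 0 | 0) | 0 :: -c-> p7
  p7 = 0 | 0 | (0 | 0 + 0 | 0 + 0 | 0) | 0 :: ∅
Q's transition system — 8 states:
  q0 = c.(0 | 0) | (0 | 0 + 0 | 0) | (c.b.0 + c.0\{a,b,d}) :: -c-> q1, -c-> q2, -c-> q3
  q1 = 0 | 0 | (0 | 0 + 0 | 0) | (c.b.0 + c.0\{a,b,d}) :: -c-> q4, -c-> q5
  q2 = c.(0 | 0) | (0 | 0 + 0 | 0) | 0\{a,b,d} :: -c-> q4
  q3 = c.(0 | 0) | (0 | 0 + 0 | 0) | b.0 :: -b-> q6, -c-> q5
  q4 = 0 | 0 | (0 | 0 + 0 | 0) | 0\{a,b,d} :: ∅
  q5 = 0 | 0 | (0 | 0 + 0 | 0) | b.0 :: -b-> q7
  q6 = c.(0 | 0) | (0 | 0 + 0 | 0) | 0 :: -c-> q7
  q7 = 0 | 0 | (0 | 0 + 0 | 0) | 0 :: ∅
Bisimilarity quotient blocks:
  B0 = {p0, q0}
  B1 = {p1, q1}
  B2 = {p4, p7, q4, q7}
  B3 = {p5, q5}
  B4 = {p3, q3}
  B5 = {p2, p6, q2, q6}
p0 ∈ B0, q0 ∈ B0 → same block
Bisimilar ⇒ trace-equivalent.

traces(P) = traces(Q)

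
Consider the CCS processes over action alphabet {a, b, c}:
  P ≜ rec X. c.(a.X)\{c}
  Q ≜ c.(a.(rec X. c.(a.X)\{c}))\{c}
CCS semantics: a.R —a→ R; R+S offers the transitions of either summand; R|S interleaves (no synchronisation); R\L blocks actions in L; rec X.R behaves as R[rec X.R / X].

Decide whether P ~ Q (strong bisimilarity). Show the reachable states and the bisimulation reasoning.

bisimilar

LTS(P): 3 reachable states
  p0 = rec X. c.(a.X)\{c} :: —c→ p1
  p1 = (a.(rec X. c.(a.X)\{c}))\{c} :: —a→ p2
  p2 = (rec X. c.(a.X)\{c})\{c} :: deadlocked
LTS(Q): 3 reachable states
  q0 = c.(a.(rec X. c.(a.X)\{c}))\{c} :: —c→ q1
  q1 = (a.(rec X. c.(a.X)\{c}))\{c} :: —a→ q2
  q2 = (rec X. c.(a.X)\{c})\{c} :: deadlocked
Partition-refinement fixed point:
  B0 = {p0, q0}
  B1 = {p1, q1}
  B2 = {p2, q2}
p0 ∈ B0, q0 ∈ B0 → same block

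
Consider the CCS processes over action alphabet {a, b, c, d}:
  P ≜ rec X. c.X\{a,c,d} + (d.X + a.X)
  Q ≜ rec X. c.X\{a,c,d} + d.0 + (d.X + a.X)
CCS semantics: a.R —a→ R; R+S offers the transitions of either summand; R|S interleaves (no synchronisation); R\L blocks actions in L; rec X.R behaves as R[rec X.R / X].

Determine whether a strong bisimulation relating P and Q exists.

Reachable graph of P (2 states):
  p0 = rec X. c.X\{a,c,d} + (d.X + a.X) :: =a=> p0, =c=> p1, =d=> p0
  p1 = (rec X. c.X\{a,c,d} + (d.X + a.X))\{a,c,d} :: deadlocked
Reachable graph of Q (3 states):
  q0 = rec X. c.X\{a,c,d} + d.0 + (d.X + a.X) :: =a=> q0, =c=> q1, =d=> q0, =d=> q2
  q1 = (rec X. c.X\{a,c,d} + d.0 + (d.X + a.X))\{a,c,d} :: deadlocked
  q2 = 0 :: deadlocked
Coarsest stable partition (strong bisimilarity classes):
  B0 = {p0}
  B1 = {p1, q1, q2}
  B2 = {q0}
p0 ∈ B0, q0 ∈ B2 → different blocks

not bisimilar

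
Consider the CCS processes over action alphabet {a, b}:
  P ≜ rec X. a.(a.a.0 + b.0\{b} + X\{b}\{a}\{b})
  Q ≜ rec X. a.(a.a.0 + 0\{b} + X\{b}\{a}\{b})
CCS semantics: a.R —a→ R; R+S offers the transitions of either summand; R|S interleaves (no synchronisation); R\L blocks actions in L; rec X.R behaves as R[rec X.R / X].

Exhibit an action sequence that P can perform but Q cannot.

LTS(P): 5 reachable states
  s0 = rec X. a.(a.a.0 + b.0\{b} + X\{b}\{a}\{b}) | —a→ s1
  s1 = a.a.0 + b.0\{b} + (rec X. a.(a.a.0 + b.0\{b} + X\{b}\{a}\{b}))\{b}\{a}\{b} | —a→ s2, —b→ s3
  s2 = a.0 | —a→ s4
  s3 = 0\{b} | deadlocked
  s4 = 0 | deadlocked
LTS(Q): 4 reachable states
  t0 = rec X. a.(a.a.0 + 0\{b} + X\{b}\{a}\{b}) | —a→ t1
  t1 = a.a.0 + 0\{b} + (rec X. a.(a.a.0 + 0\{b} + X\{b}\{a}\{b}))\{b}\{a}\{b} | —a→ t2
  t2 = a.0 | —a→ t3
  t3 = 0 | deadlocked
Trace ⟨ab⟩ through P, begin at {s0}:
  [1] a ⇒ {s1}
  [2] b ⇒ {s3}
  ✓ P
Trace ⟨ab⟩ through Q, begin at {t0}:
  [1] a ⇒ {t1}
  [2] b ⇒ ∅  — Q cannot continue

ab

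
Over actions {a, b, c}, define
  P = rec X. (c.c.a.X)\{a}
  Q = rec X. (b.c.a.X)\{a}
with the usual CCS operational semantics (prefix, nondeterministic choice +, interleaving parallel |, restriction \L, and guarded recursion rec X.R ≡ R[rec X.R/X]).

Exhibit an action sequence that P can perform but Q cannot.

Reachable graph of P (3 states):
  p0 = rec X. (c.c.a.X)\{a} has moves =c=> p1
  p1 = (c.a.(rec X. (c.c.a.X)\{a}))\{a} has moves =c=> p2
  p2 = (a.(rec X. (c.c.a.X)\{a}))\{a} has moves (no moves)
Reachable graph of Q (3 states):
  q0 = rec X. (b.c.a.X)\{a} has moves =b=> q1
  q1 = (c.a.(rec X. (b.c.a.X)\{a}))\{a} has moves =c=> q2
  q2 = (a.(rec X. (b.c.a.X)\{a}))\{a} has moves (no moves)
Executing c from P (initial set {p0}):
  [1] c ⇒ {p1}
  P completes σ.
Executing c from Q (initial set {q0}):
  [1] c ⇒ ∅ (Q stuck)

c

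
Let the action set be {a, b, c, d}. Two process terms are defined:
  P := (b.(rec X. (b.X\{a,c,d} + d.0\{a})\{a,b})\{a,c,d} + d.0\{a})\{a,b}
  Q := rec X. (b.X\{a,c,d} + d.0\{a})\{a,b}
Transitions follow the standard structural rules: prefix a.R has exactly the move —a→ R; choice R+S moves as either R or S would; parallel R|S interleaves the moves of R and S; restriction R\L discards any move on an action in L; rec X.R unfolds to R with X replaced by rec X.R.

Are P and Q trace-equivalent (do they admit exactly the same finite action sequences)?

LTS(P): 2 reachable states
  p0 = (b.(rec X. (b.X\{a,c,d} + d.0\{a})\{a,b})\{a,c,d} + d.0\{a})\{a,b} | —d→ p1
  p1 = 0\{a}\{a,b} | stopped
LTS(Q): 2 reachable states
  q0 = rec X. (b.X\{a,c,d} + d.0\{a})\{a,b} | —d→ q1
  q1 = 0\{a}\{a,b} | stopped
Partition-refinement fixed point:
  B0 = {p0, q0}
  B1 = {p1, q1}
p0 ∈ B0, q0 ∈ B0 → same block
Bisimilar ⇒ trace-equivalent.

trace-equivalent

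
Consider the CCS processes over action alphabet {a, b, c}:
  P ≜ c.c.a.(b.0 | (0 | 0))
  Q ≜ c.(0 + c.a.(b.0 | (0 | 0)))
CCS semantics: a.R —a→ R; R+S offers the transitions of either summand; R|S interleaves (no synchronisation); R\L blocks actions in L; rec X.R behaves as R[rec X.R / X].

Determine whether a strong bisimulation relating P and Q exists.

P's transition system — 5 states:
  u0 = c.c.a.(b.0 | (0 | 0)) has moves —c→ u1
  u1 = c.a.(b.0 | (0 | 0)) has moves —c→ u2
  u2 = a.(b.0 | (0 | 0)) has moves —a→ u3
  u3 = b.0 | (0 | 0) has moves —b→ u4
  u4 = 0 | (0 | 0) has moves deadlocked
Q's transition system — 5 states:
  v0 = c.(0 + c.a.(b.0 | (0 | 0))) has moves —c→ v1
  v1 = 0 + c.a.(b.0 | (0 | 0)) has moves —c→ v2
  v2 = a.(b.0 | (0 | 0)) has moves —a→ v3
  v3 = b.0 | (0 | 0) has moves —b→ v4
  v4 = 0 | (0 | 0) has moves deadlocked
Coarsest stable partition (strong bisimilarity classes):
  B0 = {u0, v0}
  B1 = {u1, v1}
  B2 = {u2, v2}
  B3 = {u3, v3}
  B4 = {u4, v4}
u0 ∈ B0, v0 ∈ B0 → same block

YES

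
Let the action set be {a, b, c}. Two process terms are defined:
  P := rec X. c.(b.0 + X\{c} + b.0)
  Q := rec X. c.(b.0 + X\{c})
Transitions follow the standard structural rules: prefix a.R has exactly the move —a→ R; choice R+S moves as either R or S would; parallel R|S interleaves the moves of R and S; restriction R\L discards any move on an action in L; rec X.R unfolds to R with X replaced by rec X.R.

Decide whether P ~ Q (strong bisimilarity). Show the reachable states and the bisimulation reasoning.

P's transition system — 3 states:
  u0 = rec X. c.(b.0 + X\{c} + b.0) :: -c-> u1
  u1 = b.0 + (rec X. c.(b.0 + X\{c} + b.0))\{c} + b.0 :: -b-> u2
  u2 = 0 :: ·
Q's transition system — 3 states:
  v0 = rec X. c.(b.0 + X\{c}) :: -c-> v1
  v1 = b.0 + (rec X. c.(b.0 + X\{c}))\{c} :: -b-> v2
  v2 = 0 :: ·
Bisimilarity quotient blocks:
  B0 = {u0, v0}
  B1 = {u1, v1}
  B2 = {u2, v2}
u0 ∈ B0, v0 ∈ B0 → same block

bisimilar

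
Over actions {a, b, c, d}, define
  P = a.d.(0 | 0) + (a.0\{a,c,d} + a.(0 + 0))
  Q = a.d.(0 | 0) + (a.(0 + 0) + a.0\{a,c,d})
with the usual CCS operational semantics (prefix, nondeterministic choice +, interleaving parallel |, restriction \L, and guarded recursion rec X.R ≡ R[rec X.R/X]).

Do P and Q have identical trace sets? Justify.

P's transition system — 5 states:
  p0 = a.d.(0 | 0) + (a.0\{a,c,d} + a.(0 + 0)) → =a=> p1, =a=> p2, =a=> p3
  p1 = 0 + 0 → stopped
  p2 = 0\{a,c,d} → stopped
  p3 = d.(0 | 0) → =d=> p4
  p4 = 0 | 0 → stopped
Q's transition system — 5 states:
  q0 = a.d.(0 | 0) + (a.(0 + 0) + a.0\{a,c,d}) → =a=> q1, =a=> q2, =a=> q3
  q1 = 0 + 0 → stopped
  q2 = 0\{a,c,d} → stopped
  q3 = d.(0 | 0) → =d=> q4
  q4 = 0 | 0 → stopped
Bisimilarity quotient blocks:
  B0 = {p0, q0}
  B1 = {p1, p2, p4, q1, q2, q4}
  B2 = {p3, q3}
p0 ∈ B0, q0 ∈ B0 → same block
Bisimilar ⇒ trace-equivalent.

traces(P) = traces(Q)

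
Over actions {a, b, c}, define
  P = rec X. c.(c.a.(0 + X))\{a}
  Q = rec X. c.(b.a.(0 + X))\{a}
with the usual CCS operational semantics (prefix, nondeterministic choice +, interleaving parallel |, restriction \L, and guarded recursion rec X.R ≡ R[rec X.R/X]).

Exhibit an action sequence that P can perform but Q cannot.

Reachable graph of P (3 states):
  p0 = rec X. c.(c.a.(0 + X))\{a} → -c-> p1
  p1 = (c.a.(0 + (rec X. c.(c.a.(0 + X))\{a})))\{a} → -c-> p2
  p2 = (a.(0 + (rec X. c.(c.a.(0 + X))\{a})))\{a} → stopped
Reachable graph of Q (3 states):
  q0 = rec X. c.(b.a.(0 + X))\{a} → -c-> q1
  q1 = (b.a.(0 + (rec X. c.(b.a.(0 + X))\{a})))\{a} → -b-> q2
  q2 = (a.(0 + (rec X. c.(b.a.(0 + X))\{a})))\{a} → stopped
Run σ = ⟨cc⟩ on P: start {p0}
  [1] c ⇒ {p1}
  [2] c ⇒ {p2}
  P completes σ.
Run σ = ⟨cc⟩ on Q: start {q0}
  [1] c ⇒ {q1}
  [2] c ⇒ ∅ (Q stuck)

cc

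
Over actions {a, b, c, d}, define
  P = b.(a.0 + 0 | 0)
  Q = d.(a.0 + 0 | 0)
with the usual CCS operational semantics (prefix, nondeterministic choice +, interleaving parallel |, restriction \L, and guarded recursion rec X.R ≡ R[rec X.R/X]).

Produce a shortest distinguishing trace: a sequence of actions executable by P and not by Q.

P's transition system — 3 states:
  s0 = b.(a.0 + 0 | 0) has moves --b--▸ s1
  s1 = a.0 + 0 | 0 has moves --a--▸ s2
  s2 = 0 has moves ∅
Q's transition system — 3 states:
  t0 = d.(a.0 + 0 | 0) has moves --d--▸ t1
  t1 = a.0 + 0 | 0 has moves --a--▸ t2
  t2 = 0 has moves ∅
Run σ = ⟨b⟩ on P: start {s0}
  after b @ step 1: {s1}
  P completes σ.
Run σ = ⟨b⟩ on Q: start {t0}
  after b @ step 1: no successor for Q

b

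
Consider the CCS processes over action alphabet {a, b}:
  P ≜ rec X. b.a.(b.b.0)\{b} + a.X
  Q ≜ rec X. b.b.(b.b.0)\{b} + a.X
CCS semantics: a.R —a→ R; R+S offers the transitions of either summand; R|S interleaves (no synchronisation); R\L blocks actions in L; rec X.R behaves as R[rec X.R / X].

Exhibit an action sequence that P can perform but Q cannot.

ba

Reachable graph of P (3 states):
  s0 = rec X. b.a.(b.b.0)\{b} + a.X | —a→ s0, —b→ s1
  s1 = a.(b.b.0)\{b} | —a→ s2
  s2 = (b.b.0)\{b} | ·
Reachable graph of Q (3 states):
  t0 = rec X. b.b.(b.b.0)\{b} + a.X | —a→ t0, —b→ t1
  t1 = b.(b.b.0)\{b} | —b→ t2
  t2 = (b.b.0)\{b} | ·
Trace ⟨ba⟩ through P, begin at {s0}:
  step 1 (b): {s1}
  step 2 (a): {s2}
  ✓ P
Trace ⟨ba⟩ through Q, begin at {t0}:
  step 1 (b): {t1}
  step 2 (a): no successor for Q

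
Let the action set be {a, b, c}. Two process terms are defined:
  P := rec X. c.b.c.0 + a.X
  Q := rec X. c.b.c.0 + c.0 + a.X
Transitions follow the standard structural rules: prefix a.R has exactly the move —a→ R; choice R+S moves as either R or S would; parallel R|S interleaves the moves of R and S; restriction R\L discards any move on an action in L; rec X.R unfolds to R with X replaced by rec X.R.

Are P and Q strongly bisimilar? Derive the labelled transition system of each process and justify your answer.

P's transition system — 4 states:
  s0 = rec X. c.b.c.0 + a.X ⊢ =a=> s0, =c=> s1
  s1 = b.c.0 ⊢ =b=> s2
  s2 = c.0 ⊢ =c=> s3
  s3 = 0 ⊢ ·
Q's transition system — 4 states:
  t0 = rec X. c.b.c.0 + c.0 + a.X ⊢ =a=> t0, =c=> t1, =c=> t2
  t1 = 0 ⊢ ·
  t2 = b.c.0 ⊢ =b=> t3
  t3 = c.0 ⊢ =c=> t1
Partition-refinement fixed point:
  B0 = {s0}
  B1 = {s1, t2}
  B2 = {s2, t3}
  B3 = {s3, t1}
  B4 = {t0}
s0 ∈ B0, t0 ∈ B4 → different blocks

NO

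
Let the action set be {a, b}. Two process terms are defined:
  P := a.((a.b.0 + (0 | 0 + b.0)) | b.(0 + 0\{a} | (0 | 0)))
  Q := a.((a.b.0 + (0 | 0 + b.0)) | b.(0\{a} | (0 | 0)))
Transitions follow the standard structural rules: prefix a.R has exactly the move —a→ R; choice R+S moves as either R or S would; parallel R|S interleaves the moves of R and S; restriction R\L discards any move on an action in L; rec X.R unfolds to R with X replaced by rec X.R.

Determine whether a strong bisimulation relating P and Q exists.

P ~ Q

P's transition system — 7 states:
  p0 = a.((a.b.0 + (0 | 0 + b.0)) | b.(0 + 0\{a} | (0 | 0))) ⊢ --a--▸ p1
  p1 = (a.b.0 + (0 | 0 + b.0)) | b.(0 + 0\{a} | (0 | 0)) ⊢ --a--▸ p2, --b--▸ p3, --b--▸ p4
  p2 = b.0 | b.(0 + 0\{a} | (0 | 0)) ⊢ --b--▸ p4, --b--▸ p5
  p3 = (a.b.0 + (0 | 0 + b.0)) | (0 + 0\{a} | (0 | 0)) ⊢ --a--▸ p5, --b--▸ p6
  p4 = 0 | b.(0 + 0\{a} | (0 | 0)) ⊢ --b--▸ p6
  p5 = b.0 | (0 + 0\{a} | (0 | 0)) ⊢ --b--▸ p6
  p6 = 0 | (0 + 0\{a} | (0 | 0)) ⊢ deadlocked
Q's transition system — 7 states:
  q0 = a.((a.b.0 + (0 | 0 + b.0)) | b.(0\{a} | (0 | 0))) ⊢ --a--▸ q1
  q1 = (a.b.0 + (0 | 0 + b.0)) | b.(0\{a} | (0 | 0)) ⊢ --a--▸ q2, --b--▸ q3, --b--▸ q4
  q2 = b.0 | b.(0\{a} | (0 | 0)) ⊢ --b--▸ q4, --b--▸ q5
  q3 = (a.b.0 + (0 | 0 + b.0)) | (0\{a} | (0 | 0)) ⊢ --a--▸ q5, --b--▸ q6
  q4 = 0 | b.(0\{a} | (0 | 0)) ⊢ --b--▸ q6
  q5 = b.0 | (0\{a} | (0 | 0)) ⊢ --b--▸ q6
  q6 = 0 | (0\{a} | (0 | 0)) ⊢ deadlocked
Partition-refinement fixed point:
  B0 = {p0, q0}
  B1 = {p1, q1}
  B2 = {p3, q3}
  B3 = {p4, p5, q4, q5}
  B4 = {p6, q6}
  B5 = {p2, q2}
p0 ∈ B0, q0 ∈ B0 → same block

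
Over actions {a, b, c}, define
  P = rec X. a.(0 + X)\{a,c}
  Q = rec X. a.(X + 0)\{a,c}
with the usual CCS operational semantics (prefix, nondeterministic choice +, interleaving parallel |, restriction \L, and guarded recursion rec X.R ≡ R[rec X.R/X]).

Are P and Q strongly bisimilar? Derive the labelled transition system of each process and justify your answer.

bisimilar

Reachable graph of P (2 states):
  s0 = rec X. a.(0 + X)\{a,c} :: =a=> s1
  s1 = (0 + (rec X. a.(0 + X)\{a,c}))\{a,c} :: ∅
Reachable graph of Q (2 states):
  t0 = rec X. a.(X + 0)\{a,c} :: =a=> t1
  t1 = ((rec X. a.(X + 0)\{a,c}) + 0)\{a,c} :: ∅
Coarsest stable partition (strong bisimilarity classes):
  B0 = {s0, t0}
  B1 = {s1, t1}
s0 ∈ B0, t0 ∈ B0 → same block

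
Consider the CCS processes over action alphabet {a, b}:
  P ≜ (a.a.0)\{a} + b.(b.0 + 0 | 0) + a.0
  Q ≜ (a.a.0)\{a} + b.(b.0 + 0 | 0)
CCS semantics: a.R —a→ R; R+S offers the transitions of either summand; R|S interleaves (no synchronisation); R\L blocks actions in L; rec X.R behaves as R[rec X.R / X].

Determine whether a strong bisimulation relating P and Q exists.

NO

LTS(P): 3 reachable states
  s0 = (a.a.0)\{a} + b.(b.0 + 0 | 0) + a.0 :: =a=> s1, =b=> s2
  s1 = 0 :: ∅
  s2 = b.0 + 0 | 0 :: =b=> s1
LTS(Q): 3 reachable states
  t0 = (a.a.0)\{a} + b.(b.0 + 0 | 0) :: =b=> t1
  t1 = b.0 + 0 | 0 :: =b=> t2
  t2 = 0 :: ∅
Bisimilarity quotient blocks:
  B0 = {s0}
  B1 = {s1, t2}
  B2 = {s2, t1}
  B3 = {t0}
s0 ∈ B0, t0 ∈ B3 → different blocks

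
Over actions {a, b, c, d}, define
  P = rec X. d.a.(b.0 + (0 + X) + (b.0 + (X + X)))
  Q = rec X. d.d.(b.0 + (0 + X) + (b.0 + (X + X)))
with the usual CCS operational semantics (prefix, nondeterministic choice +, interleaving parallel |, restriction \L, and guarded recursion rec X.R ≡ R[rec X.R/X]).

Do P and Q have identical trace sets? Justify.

P's transition system — 4 states:
  u0 = rec X. d.a.(b.0 + (0 + X) + (b.0 + (X + X))) | --d--▸ u1
  u1 = a.(b.0 + (0 + (rec X. d.a.(b.0 + (0 + X) + (b.0 + (X + X))))) + (b.0 + ((rec X. d.a.(b.0 + (0 + X) + (b.0 + (X + X)))) + (rec X. d.a.(b.0 + (0 + X) + (b.0 + (X + X))))))) | --a--▸ u2
  u2 = b.0 + (0 + (rec X. d.a.(b.0 + (0 + X) + (b.0 + (X + X))))) + (b.0 + ((rec X. d.a.(b.0 + (0 + X) + (b.0 + (X + X)))) + (rec X. d.a.(b.0 + (0 + X) + (b.0 + (X + X)))))) | --b--▸ u3, --d--▸ u1
  u3 = 0 | deadlocked
Q's transition system — 4 states:
  v0 = rec X. d.d.(b.0 + (0 + X) + (b.0 + (X + X))) | --d--▸ v1
  v1 = d.(b.0 + (0 + (rec X. d.d.(b.0 + (0 + X) + (b.0 + (X + X))))) + (b.0 + ((rec X. d.d.(b.0 + (0 + X) + (b.0 + (X + X)))) + (rec X. d.d.(b.0 + (0 + X) + (b.0 + (X + X))))))) | --d--▸ v2
  v2 = b.0 + (0 + (rec X. d.d.(b.0 + (0 + X) + (b.0 + (X + X))))) + (b.0 + ((rec X. d.d.(b.0 + (0 + X) + (b.0 + (X + X)))) + (rec X. d.d.(b.0 + (0 + X) + (b.0 + (X + X)))))) | --b--▸ v3, --d--▸ v1
  v3 = 0 | deadlocked
Run σ = ⟨da⟩ on P: start {u0}
  step 1 (d): {u1}
  step 2 (a): {u2}
  ✓ P
Run σ = ⟨da⟩ on Q: start {v0}
  step 1 (d): {v1}
  step 2 (a): ∅ (Q stuck)

trace-distinct — witness ⟨da⟩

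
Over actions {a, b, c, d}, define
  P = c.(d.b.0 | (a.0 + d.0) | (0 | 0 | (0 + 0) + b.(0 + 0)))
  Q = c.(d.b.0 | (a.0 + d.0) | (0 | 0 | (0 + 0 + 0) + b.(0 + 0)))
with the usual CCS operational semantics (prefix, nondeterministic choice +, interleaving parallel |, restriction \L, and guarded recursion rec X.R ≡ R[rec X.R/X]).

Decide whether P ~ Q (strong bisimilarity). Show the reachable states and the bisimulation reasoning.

YES

Reachable graph of P (13 states):
  s0 = c.(d.b.0 | (a.0 + d.0) | (0 | 0 | (0 + 0) + b.(0 + 0))) :: --c--▸ s1
  s1 = d.b.0 | (a.0 + d.0) | (0 | 0 | (0 + 0) + b.(0 + 0)) :: --a--▸ s2, --b--▸ s3, --d--▸ s2, --d--▸ s4
  s2 = d.b.0 | 0 | (0 | 0 | (0 + 0) + b.(0 + 0)) :: --b--▸ s5, --d--▸ s6
  s3 = d.b.0 | (a.0 + d.0) | (0 + 0) :: --a--▸ s5, --d--▸ s5, --d--▸ s7
  s4 = b.0 | (a.0 + d.0) | (0 | 0 | (0 + 0) + b.(0 + 0)) :: --a--▸ s6, --b--▸ s7, --b--▸ s8, --d--▸ s6
  s5 = d.b.0 | 0 | (0 + 0) :: --d--▸ s9
  s6 = b.0 | 0 | (0 | 0 | (0 + 0) + b.(0 + 0)) :: --b--▸ s10, --b--▸ s9
  s7 = b.0 | (a.0 + d.0) | (0 + 0) :: --a--▸ s9, --b--▸ s11, --d--▸ s9
  s8 = 0 | (a.0 + d.0) | (0 | 0 | (0 + 0) + b.(0 + 0)) :: --a--▸ s10, --b--▸ s11, --d--▸ s10
  s9 = b.0 | 0 | (0 + 0) :: --b--▸ s12
  s10 = 0 | 0 | (0 | 0 | (0 + 0) + b.(0 + 0)) :: --b--▸ s12
  s11 = 0 | (a.0 + d.0) | (0 + 0) :: --a--▸ s12, --d--▸ s12
  s12 = 0 | 0 | (0 + 0) :: ∅
Reachable graph of Q (13 states):
  t0 = c.(d.b.0 | (a.0 + d.0) | (0 | 0 | (0 + 0 + 0) + b.(0 + 0))) :: --c--▸ t1
  t1 = d.b.0 | (a.0 + d.0) | (0 | 0 | (0 + 0 + 0) + b.(0 + 0)) :: --a--▸ t2, --b--▸ t3, --d--▸ t2, --d--▸ t4
  t2 = d.b.0 | 0 | (0 | 0 | (0 + 0 + 0) + b.(0 + 0)) :: --b--▸ t5, --d--▸ t6
  t3 = d.b.0 | (a.0 + d.0) | (0 + 0) :: --a--▸ t5, --d--▸ t5, --d--▸ t7
  t4 = b.0 | (a.0 + d.0) | (0 | 0 | (0 + 0 + 0) + b.(0 + 0)) :: --a--▸ t6, --b--▸ t7, --b--▸ t8, --d--▸ t6
  t5 = d.b.0 | 0 | (0 + 0) :: --d--▸ t9
  t6 = b.0 | 0 | (0 | 0 | (0 + 0 + 0) + b.(0 + 0)) :: --b--▸ t10, --b--▸ t9
  t7 = b.0 | (a.0 + d.0) | (0 + 0) :: --a--▸ t9, --b--▸ t11, --d--▸ t9
  t8 = 0 | (a.0 + d.0) | (0 | 0 | (0 + 0 + 0) + b.(0 + 0)) :: --a--▸ t10, --b--▸ t11, --d--▸ t10
  t9 = b.0 | 0 | (0 + 0) :: --b--▸ t12
  t10 = 0 | 0 | (0 | 0 | (0 + 0 + 0) + b.(0 + 0)) :: --b--▸ t12
  t11 = 0 | (a.0 + d.0) | (0 + 0) :: --a--▸ t12, --d--▸ t12
  t12 = 0 | 0 | (0 + 0) :: ∅
Partition-refinement fixed point:
  B0 = {s0, t0}
  B1 = {s1, t1}
  B2 = {s2, t2}
  B3 = {s6, t6}
  B4 = {s10, s9, t10, t9}
  B5 = {s12, t12}
  B6 = {s5, t5}
  B7 = {s3, t3}
  B8 = {s7, s8, t7, t8}
  B9 = {s11, t11}
  B10 = {s4, t4}
s0 ∈ B0, t0 ∈ B0 → same block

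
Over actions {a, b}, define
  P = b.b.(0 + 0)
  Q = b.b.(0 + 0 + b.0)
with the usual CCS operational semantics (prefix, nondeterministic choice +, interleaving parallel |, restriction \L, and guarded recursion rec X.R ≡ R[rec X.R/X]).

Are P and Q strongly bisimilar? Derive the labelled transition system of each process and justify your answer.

Reachable graph of P (3 states):
  p0 = b.b.(0 + 0) :: —b→ p1
  p1 = b.(0 + 0) :: —b→ p2
  p2 = 0 + 0 :: stopped
Reachable graph of Q (4 states):
  q0 = b.b.(0 + 0 + b.0) :: —b→ q1
  q1 = b.(0 + 0 + b.0) :: —b→ q2
  q2 = 0 + 0 + b.0 :: —b→ q3
  q3 = 0 :: stopped
Coarsest stable partition (strong bisimilarity classes):
  B0 = {p0, q1}
  B1 = {p1, q2}
  B2 = {p2, q3}
  B3 = {q0}
p0 ∈ B0, q0 ∈ B3 → different blocks

NO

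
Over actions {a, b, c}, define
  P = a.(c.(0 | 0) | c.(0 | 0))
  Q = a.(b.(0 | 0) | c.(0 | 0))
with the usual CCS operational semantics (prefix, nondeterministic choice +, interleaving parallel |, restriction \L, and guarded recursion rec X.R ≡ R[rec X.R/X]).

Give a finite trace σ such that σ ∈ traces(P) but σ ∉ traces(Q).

LTS(P): 5 reachable states
  p0 = a.(c.(0 | 0) | c.(0 | 0)) :: ··a··> p1
  p1 = c.(0 | 0) | c.(0 | 0) :: ··c··> p2, ··c··> p3
  p2 = 0 | 0 | c.(0 | 0) :: ··c··> p4
  p3 = c.(0 | 0) | (0 | 0) :: ··c··> p4
  p4 = 0 | 0 | (0 | 0) :: (no moves)
LTS(Q): 5 reachable states
  q0 = a.(b.(0 | 0) | c.(0 | 0)) :: ··a··> q1
  q1 = b.(0 | 0) | c.(0 | 0) :: ··b··> q2, ··c··> q3
  q2 = 0 | 0 | c.(0 | 0) :: ··c··> q4
  q3 = b.(0 | 0) | (0 | 0) :: ··b··> q4
  q4 = 0 | 0 | (0 | 0) :: (no moves)
Run σ = ⟨acc⟩ on P: start {p0}
  step 1 (a): {p1}
  step 2 (c): {p2, p3}
  step 3 (c): {p4}
  — P admits the full trace.
Run σ = ⟨acc⟩ on Q: start {q0}
  step 1 (a): {q1}
  step 2 (c): {q3}
  step 3 (c): ∅ (Q stuck)

acc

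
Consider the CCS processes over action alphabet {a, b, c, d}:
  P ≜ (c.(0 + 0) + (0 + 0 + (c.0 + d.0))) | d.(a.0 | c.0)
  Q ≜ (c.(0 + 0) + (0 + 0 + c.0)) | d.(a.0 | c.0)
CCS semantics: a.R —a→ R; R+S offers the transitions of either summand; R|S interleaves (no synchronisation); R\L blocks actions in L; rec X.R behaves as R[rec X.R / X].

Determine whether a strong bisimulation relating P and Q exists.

P ≁ Q

P's transition system — 15 states:
  s0 = (c.(0 + 0) + (0 + 0 + (c.0 + d.0))) | d.(a.0 | c.0) → —c→ s1, —c→ s2, —d→ s2, —d→ s3
  s1 = (0 + 0) | d.(a.0 | c.0) → —d→ s4
  s2 = 0 | d.(a.0 | c.0) → —d→ s5
  s3 = (c.(0 + 0) + (0 + 0 + (c.0 + d.0))) | (a.0 | c.0) → —a→ s6, —c→ s4, —c→ s5, —c→ s7, —d→ s5
  s4 = (0 + 0) | (a.0 | c.0) → —a→ s8, —c→ s9
  s5 = 0 | (a.0 | c.0) → —a→ s10, —c→ s11
  s6 = (c.(0 + 0) + (0 + 0 + (c.0 + d.0))) | (0 | c.0) → —c→ s10, —c→ s12, —c→ s8, —d→ s10
  s7 = (c.(0 + 0) + (0 + 0 + (c.0 + d.0))) | (a.0 | 0) → —a→ s12, —c→ s11, —c→ s9, —d→ s11
  s8 = (0 + 0) | (0 | c.0) → —c→ s13
  s9 = (0 + 0) | (a.0 | 0) → —a→ s13
  s10 = 0 | (0 | c.0) → —c→ s14
  s11 = 0 | (a.0 | 0) → —a→ s14
  s12 = (c.(0 + 0) + (0 + 0 + (c.0 + d.0))) | (0 | 0) → —c→ s13, —c→ s14, —d→ s14
  s13 = (0 + 0) | (0 | 0) → ∅
  s14 = 0 | (0 | 0) → ∅
Q's transition system — 15 states:
  t0 = (c.(0 + 0) + (0 + 0 + c.0)) | d.(a.0 | c.0) → —c→ t1, —c→ t2, —d→ t3
  t1 = (0 + 0) | d.(a.0 | c.0) → —d→ t4
  t2 = 0 | d.(a.0 | c.0) → —d→ t5
  t3 = (c.(0 + 0) + (0 + 0 + c.0)) | (a.0 | c.0) → —a→ t6, —c→ t4, —c→ t5, —c→ t7
  t4 = (0 + 0) | (a.0 | c.0) → —a→ t8, —c→ t9
  t5 = 0 | (a.0 | c.0) → —a→ t10, —c→ t11
  t6 = (c.(0 + 0) + (0 + 0 + c.0)) | (0 | c.0) → —c→ t10, —c→ t12, —c→ t8
  t7 = (c.(0 + 0) + (0 + 0 + c.0)) | (a.0 | 0) → —a→ t12, —c→ t11, —c→ t9
  t8 = (0 + 0) | (0 | c.0) → —c→ t13
  t9 = (0 + 0) | (a.0 | 0) → —a→ t13
  t10 = 0 | (0 | c.0) → —c→ t14
  t11 = 0 | (a.0 | 0) → —a→ t14
  t12 = (c.(0 + 0) + (0 + 0 + c.0)) | (0 | 0) → —c→ t13, —c→ t14
  t13 = (0 + 0) | (0 | 0) → ∅
  t14 = 0 | (0 | 0) → ∅
Bisimilarity quotient blocks:
  B0 = {s0}
  B1 = {s3}
  B2 = {s6}
  B3 = {s10, s8, t10, t12, t8}
  B4 = {s13, s14, t13, t14}
  B5 = {s12}
  B6 = {s4, s5, t4, t5, t7}
  B7 = {s11, s9, t11, t9}
  B8 = {s7}
  B9 = {s1, s2, t1, t2}
  B10 = {t0}
  B11 = {t3}
  B12 = {t6}
s0 ∈ B0, t0 ∈ B10 → different blocks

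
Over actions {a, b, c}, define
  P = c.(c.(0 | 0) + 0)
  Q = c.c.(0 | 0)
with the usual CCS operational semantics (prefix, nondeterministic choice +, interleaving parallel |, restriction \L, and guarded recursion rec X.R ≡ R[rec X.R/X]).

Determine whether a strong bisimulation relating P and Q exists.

YES

LTS(P): 3 reachable states
  m0 = c.(c.(0 | 0) + 0) :: --c--▸ m1
  m1 = c.(0 | 0) + 0 :: --c--▸ m2
  m2 = 0 | 0 :: deadlocked
LTS(Q): 3 reachable states
  n0 = c.c.(0 | 0) :: --c--▸ n1
  n1 = c.(0 | 0) :: --c--▸ n2
  n2 = 0 | 0 :: deadlocked
Bisimilarity quotient blocks:
  B0 = {m0, n0}
  B1 = {m1, n1}
  B2 = {m2, n2}
m0 ∈ B0, n0 ∈ B0 → same block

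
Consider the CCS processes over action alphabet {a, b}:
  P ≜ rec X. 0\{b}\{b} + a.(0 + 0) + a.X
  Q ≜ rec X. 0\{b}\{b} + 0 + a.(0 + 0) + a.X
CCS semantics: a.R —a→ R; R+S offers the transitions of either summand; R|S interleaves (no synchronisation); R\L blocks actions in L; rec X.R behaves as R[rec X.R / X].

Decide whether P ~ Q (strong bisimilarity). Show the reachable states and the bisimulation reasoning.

P ~ Q

P's transition system — 2 states:
  p0 = rec X. 0\{b}\{b} + a.(0 + 0) + a.X → ··a··> p0, ··a··> p1
  p1 = 0 + 0 → deadlocked
Q's transition system — 2 states:
  q0 = rec X. 0\{b}\{b} + 0 + a.(0 + 0) + a.X → ··a··> q0, ··a··> q1
  q1 = 0 + 0 → deadlocked
Partition-refinement fixed point:
  B0 = {p0, q0}
  B1 = {p1, q1}
p0 ∈ B0, q0 ∈ B0 → same block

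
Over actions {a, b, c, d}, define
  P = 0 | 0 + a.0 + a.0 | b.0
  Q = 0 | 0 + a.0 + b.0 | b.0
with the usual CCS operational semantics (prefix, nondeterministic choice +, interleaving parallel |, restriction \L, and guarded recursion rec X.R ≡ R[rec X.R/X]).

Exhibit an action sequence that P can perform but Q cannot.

LTS(P): 5 reachable states
  s0 = 0 | 0 + a.0 + a.0 | b.0 → ··a··> s1, ··a··> s2, ··b··> s3
  s1 = 0 → ∅
  s2 = 0 | b.0 → ··b··> s4
  s3 = a.0 | 0 → ··a··> s4
  s4 = 0 | 0 → ∅
LTS(Q): 5 reachable states
  t0 = 0 | 0 + a.0 + b.0 | b.0 → ··a··> t1, ··b··> t2, ··b··> t3
  t1 = 0 → ∅
  t2 = 0 | b.0 → ··b··> t4
  t3 = b.0 | 0 → ··b··> t4
  t4 = 0 | 0 → ∅
Executing ab from P (initial set {s0}):
  after a @ step 1: {s1, s2}
  after b @ step 2: {s4}
  P completes σ.
Executing ab from Q (initial set {t0}):
  after a @ step 1: {t1}
  after b @ step 2: no successor for Q

ab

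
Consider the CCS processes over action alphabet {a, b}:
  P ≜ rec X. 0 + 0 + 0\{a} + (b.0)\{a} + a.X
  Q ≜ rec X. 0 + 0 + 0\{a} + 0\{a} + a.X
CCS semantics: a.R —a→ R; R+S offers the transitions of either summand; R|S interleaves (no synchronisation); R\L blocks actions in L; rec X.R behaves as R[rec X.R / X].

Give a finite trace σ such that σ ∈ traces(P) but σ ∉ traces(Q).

Reachable graph of P (2 states):
  m0 = rec X. 0 + 0 + 0\{a} + (b.0)\{a} + a.X :: =a=> m0, =b=> m1
  m1 = 0\{a} :: ∅
Reachable graph of Q (1 states):
  n0 = rec X. 0 + 0 + 0\{a} + 0\{a} + a.X :: =a=> n0
Trace ⟨b⟩ through P, begin at {m0}:
  step 1 (b): {m1}
  P completes σ.
Trace ⟨b⟩ through Q, begin at {n0}:
  step 1 (b): ∅  — Q cannot continue

b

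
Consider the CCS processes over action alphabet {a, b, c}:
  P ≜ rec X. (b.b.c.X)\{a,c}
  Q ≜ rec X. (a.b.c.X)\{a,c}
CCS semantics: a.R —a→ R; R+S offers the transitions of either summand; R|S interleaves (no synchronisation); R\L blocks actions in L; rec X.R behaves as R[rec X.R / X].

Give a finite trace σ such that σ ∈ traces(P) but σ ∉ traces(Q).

b

Reachable graph of P (3 states):
  s0 = rec X. (b.b.c.X)\{a,c} | —b→ s1
  s1 = (b.c.(rec X. (b.b.c.X)\{a,c}))\{a,c} | —b→ s2
  s2 = (c.(rec X. (b.b.c.X)\{a,c}))\{a,c} | stopped
Reachable graph of Q (1 states):
  t0 = rec X. (a.b.c.X)\{a,c} | stopped
Run σ = ⟨b⟩ on P: start {s0}
  step 1 (b): {s1}
  ✓ P
Run σ = ⟨b⟩ on Q: start {t0}
  step 1 (b): no successor for Q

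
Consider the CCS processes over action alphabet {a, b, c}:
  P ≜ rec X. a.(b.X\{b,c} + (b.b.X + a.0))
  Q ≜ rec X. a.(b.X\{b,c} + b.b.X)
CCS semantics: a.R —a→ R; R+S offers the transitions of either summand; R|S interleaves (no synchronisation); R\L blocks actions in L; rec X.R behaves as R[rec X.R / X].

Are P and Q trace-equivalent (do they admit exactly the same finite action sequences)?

traces(P) ≠ traces(Q) — witness ⟨aa⟩

LTS(P): 7 reachable states
  u0 = rec X. a.(b.X\{b,c} + (b.b.X + a.0)) :: --a--▸ u1
  u1 = b.(rec X. a.(b.X\{b,c} + (b.b.X + a.0)))\{b,c} + (b.b.(rec X. a.(b.X\{b,c} + (b.b.X + a.0))) + a.0) :: --a--▸ u2, --b--▸ u3, --b--▸ u4
  u2 = 0 :: stopped
  u3 = (rec X. a.(b.X\{b,c} + (b.b.X + a.0)))\{b,c} :: --a--▸ u5
  u4 = b.(rec X. a.(b.X\{b,c} + (b.b.X + a.0))) :: --b--▸ u0
  u5 = (b.(rec X. a.(b.X\{b,c} + (b.b.X + a.0)))\{b,c} + (b.b.(rec X. a.(b.X\{b,c} + (b.b.X + a.0))) + a.0))\{b,c} :: --a--▸ u6
  u6 = 0\{b,c} :: stopped
LTS(Q): 5 reachable states
  v0 = rec X. a.(b.X\{b,c} + b.b.X) :: --a--▸ v1
  v1 = b.(rec X. a.(b.X\{b,c} + b.b.X))\{b,c} + b.b.(rec X. a.(b.X\{b,c} + b.b.X)) :: --b--▸ v2, --b--▸ v3
  v2 = (rec X. a.(b.X\{b,c} + b.b.X))\{b,c} :: --a--▸ v4
  v3 = b.(rec X. a.(b.X\{b,c} + b.b.X)) :: --b--▸ v0
  v4 = (b.(rec X. a.(b.X\{b,c} + b.b.X))\{b,c} + b.b.(rec X. a.(b.X\{b,c} + b.b.X)))\{b,c} :: stopped
Executing aa from P (initial set {u0}):
  after a @ step 1: {u1}
  after a @ step 2: {u2}
  P completes σ.
Executing aa from Q (initial set {v0}):
  after a @ step 1: {v1}
  after a @ step 2: ∅ (Q stuck)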